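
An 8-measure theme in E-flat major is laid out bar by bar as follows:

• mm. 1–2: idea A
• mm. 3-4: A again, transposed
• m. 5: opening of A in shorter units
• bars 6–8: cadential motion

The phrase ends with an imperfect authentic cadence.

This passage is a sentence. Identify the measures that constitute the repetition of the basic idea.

The presentation of a sentence is the basic idea (mm. 1–2) plus its repetition (mm. 3–4); the repetition of the basic idea is therefore bars 3–4.

measures 3–4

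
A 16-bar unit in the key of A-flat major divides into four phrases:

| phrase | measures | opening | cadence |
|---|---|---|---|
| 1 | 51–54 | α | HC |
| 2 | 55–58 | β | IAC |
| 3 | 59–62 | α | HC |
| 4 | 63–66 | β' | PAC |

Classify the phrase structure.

Four phrases in two halves: the first half (mm. 51–58) ends with an imperfect authentic cadence, the second (measures 59-66) with a perfect authentic cadence — a large antecedent–consequent pair, i.e. a double period.
Phrase 3 begins with the same material as phrase 1, making it parallel.

parallel double period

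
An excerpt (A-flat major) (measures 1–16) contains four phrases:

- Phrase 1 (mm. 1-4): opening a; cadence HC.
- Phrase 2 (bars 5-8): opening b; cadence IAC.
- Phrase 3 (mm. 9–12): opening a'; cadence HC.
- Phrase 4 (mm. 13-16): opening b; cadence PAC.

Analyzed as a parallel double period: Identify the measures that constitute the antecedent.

measures 1–8

In a double period the four phrases pair into a large antecedent (phrases 1–2, ending imperfect authentic cadence) and a large consequent (phrases 3–4, ending perfect authentic cadence). The antecedent spans bars 1-8.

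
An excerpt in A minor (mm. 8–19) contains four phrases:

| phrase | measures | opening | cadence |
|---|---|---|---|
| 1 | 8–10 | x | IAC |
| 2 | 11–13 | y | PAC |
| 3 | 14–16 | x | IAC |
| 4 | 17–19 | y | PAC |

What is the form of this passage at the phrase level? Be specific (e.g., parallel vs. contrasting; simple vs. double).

The cadence pattern IAC–PAC–IAC–PAC is weak–strong twice, and phrases 3–4 restate phrases 1–2: a period heard twice, not a double period (which would end weakly at phrase 2).

repeated period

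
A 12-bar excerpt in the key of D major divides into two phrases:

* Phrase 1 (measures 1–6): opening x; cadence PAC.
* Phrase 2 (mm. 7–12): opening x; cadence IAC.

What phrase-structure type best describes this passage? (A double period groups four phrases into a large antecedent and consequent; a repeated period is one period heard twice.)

phrase group

The second phrase closes with an imperfect authentic cadence, which is not stronger than the first phrase's perfect authentic cadence; without a weak→strong cadential pair there is no antecedent–consequent relationship, so this is a phrase group rather than a period.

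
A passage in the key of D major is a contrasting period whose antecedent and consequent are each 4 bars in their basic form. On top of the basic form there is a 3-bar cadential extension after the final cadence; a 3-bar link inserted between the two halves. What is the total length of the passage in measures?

14 measures

Basic contrasting period: 4 + 4 = 8 bars.
8 (basic form) + 3 (cadential extension) + 3 (link) = 14.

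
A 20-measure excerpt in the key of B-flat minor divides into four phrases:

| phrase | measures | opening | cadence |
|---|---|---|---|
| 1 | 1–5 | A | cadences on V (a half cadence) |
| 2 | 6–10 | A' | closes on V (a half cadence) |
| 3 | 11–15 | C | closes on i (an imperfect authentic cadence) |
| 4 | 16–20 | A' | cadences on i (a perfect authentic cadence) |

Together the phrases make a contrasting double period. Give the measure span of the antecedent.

In a double period the first pair of phrases (ending half cadence) is the large antecedent and the second pair (ending perfect authentic cadence) is the large consequent; the antecedent is measures 1–10.

measures 1–10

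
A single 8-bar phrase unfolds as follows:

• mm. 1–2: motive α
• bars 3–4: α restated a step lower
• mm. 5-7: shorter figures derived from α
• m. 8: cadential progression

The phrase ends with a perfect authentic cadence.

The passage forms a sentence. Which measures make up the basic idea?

measures 1–2

The presentation of a sentence is the basic idea (bars 1–2) plus its repetition (mm. 3–4); the basic idea is therefore mm. 1-2.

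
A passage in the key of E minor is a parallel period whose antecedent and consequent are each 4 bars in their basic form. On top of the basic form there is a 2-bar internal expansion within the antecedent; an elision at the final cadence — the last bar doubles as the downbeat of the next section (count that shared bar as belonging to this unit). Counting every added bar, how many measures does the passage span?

10 measures

Basic parallel period: 4 + 4 = 8 bars.
8 (basic form) + 2 (internal expansion) = 10.
The elision shares a bar with the next section but does not change this unit's count.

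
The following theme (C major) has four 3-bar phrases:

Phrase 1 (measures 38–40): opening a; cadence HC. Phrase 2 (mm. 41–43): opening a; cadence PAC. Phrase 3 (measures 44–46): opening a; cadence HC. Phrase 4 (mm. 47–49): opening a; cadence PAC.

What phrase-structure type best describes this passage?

The cadence pattern HC–PAC–HC–PAC is weak–strong twice, and phrases 3–4 restate phrases 1–2: a period heard twice, not a double period (which would end weakly at phrase 2).

repeated period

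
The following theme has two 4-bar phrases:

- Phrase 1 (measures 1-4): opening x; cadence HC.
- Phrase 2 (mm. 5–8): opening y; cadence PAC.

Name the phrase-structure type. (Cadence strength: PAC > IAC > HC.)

contrasting period

Phrase 1 ends with a half cadence (weaker) and phrase 2 with a perfect authentic cadence (stronger): antecedent + consequent = a period.
The two phrases open with different material (x / y), so the period is contrasting.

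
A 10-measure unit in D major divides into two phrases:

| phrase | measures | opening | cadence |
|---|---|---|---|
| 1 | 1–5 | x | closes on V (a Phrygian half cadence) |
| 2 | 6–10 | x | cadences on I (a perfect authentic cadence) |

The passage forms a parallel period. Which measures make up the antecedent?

The phrase ending with the weaker cadence (Phrygian half cadence) is the antecedent; the one ending more conclusively (perfect authentic cadence) is the consequent. The antecedent is measures 1–5.

measures 1–5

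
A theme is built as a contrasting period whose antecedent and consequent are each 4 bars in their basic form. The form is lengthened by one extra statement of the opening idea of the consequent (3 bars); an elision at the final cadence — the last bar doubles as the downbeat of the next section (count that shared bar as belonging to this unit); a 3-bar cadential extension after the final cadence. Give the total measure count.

Basic contrasting period: 4 + 4 = 8 bars.
8 (basic form) + 3 (extra statement) + 3 (cadential extension) = 14.
The elision shares a bar with the next section but does not change this unit's count.

14 measures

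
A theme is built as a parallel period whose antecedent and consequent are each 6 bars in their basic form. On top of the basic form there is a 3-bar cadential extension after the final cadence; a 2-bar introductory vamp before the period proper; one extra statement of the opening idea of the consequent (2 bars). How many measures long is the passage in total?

Basic parallel period: 6 + 6 = 12 bars.
12 (basic form) + 3 (cadential extension) + 2 (introduction) + 2 (extra statement) = 19.

19 measures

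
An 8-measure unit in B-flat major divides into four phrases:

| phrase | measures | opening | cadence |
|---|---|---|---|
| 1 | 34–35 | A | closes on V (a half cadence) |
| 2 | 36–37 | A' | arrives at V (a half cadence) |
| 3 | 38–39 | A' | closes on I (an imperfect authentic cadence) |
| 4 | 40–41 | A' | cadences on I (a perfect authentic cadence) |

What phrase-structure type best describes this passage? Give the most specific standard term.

parallel double period

Four phrases in two halves: the first half (mm. 34-37) ends with a half cadence, the second (mm. 38–41) with a perfect authentic cadence — a large antecedent–consequent pair, i.e. a double period.
Phrase 3 begins with the same material as phrase 1, making it parallel.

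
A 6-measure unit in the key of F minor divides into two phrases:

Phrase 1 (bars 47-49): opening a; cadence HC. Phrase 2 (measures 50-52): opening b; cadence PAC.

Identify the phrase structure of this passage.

contrasting period

Phrase 1 ends with a half cadence (weaker) and phrase 2 with a perfect authentic cadence (stronger): antecedent + consequent = a period.
The two phrases open with different material (a / b), so the period is contrasting.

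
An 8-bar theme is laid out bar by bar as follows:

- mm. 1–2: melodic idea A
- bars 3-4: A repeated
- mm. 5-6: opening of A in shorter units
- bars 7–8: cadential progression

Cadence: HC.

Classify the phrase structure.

Basic idea (mm. 1-2) + its repetition (bars 3-4) form the presentation; fragmentation and cadence (mm. 5–8) form the continuation — the 8-bar whole is a sentence.

sentence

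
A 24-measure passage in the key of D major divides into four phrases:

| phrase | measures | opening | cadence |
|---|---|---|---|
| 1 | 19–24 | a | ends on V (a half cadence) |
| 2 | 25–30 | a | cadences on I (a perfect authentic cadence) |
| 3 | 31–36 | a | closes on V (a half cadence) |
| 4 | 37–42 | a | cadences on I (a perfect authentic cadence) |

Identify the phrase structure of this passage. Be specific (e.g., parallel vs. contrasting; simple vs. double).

The cadence pattern HC–PAC–HC–PAC is weak–strong twice, and phrases 3–4 restate phrases 1–2: a period heard twice, not a double period (which would end weakly at phrase 2).

repeated period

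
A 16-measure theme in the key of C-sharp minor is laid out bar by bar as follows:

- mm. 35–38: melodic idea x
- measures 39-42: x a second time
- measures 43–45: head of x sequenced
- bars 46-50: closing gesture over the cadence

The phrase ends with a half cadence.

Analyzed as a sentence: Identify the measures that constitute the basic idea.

measures 35–38

The presentation of a sentence is the basic idea (mm. 35-38) plus its repetition (mm. 39-42); the basic idea is therefore bars 35–38.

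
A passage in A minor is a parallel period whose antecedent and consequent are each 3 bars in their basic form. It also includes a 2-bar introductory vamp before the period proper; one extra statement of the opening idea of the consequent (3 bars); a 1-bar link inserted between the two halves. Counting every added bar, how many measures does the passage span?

Basic parallel period: 3 + 3 = 6 bars.
6 (basic form) + 2 (introduction) + 3 (extra statement) + 1 (link) = 12.

12 measures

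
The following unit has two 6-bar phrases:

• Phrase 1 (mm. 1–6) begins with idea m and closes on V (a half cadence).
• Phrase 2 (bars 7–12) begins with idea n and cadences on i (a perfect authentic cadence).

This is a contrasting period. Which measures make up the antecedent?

The phrase ending with the weaker cadence (half cadence) is the antecedent; the one ending more conclusively (perfect authentic cadence) is the consequent. The antecedent is measures 1–6.

measures 1–6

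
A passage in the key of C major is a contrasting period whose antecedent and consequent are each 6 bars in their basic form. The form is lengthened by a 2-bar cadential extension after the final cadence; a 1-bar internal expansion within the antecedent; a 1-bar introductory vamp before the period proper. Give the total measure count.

16 measures

Basic contrasting period: 6 + 6 = 12 bars.
12 (basic form) + 2 (cadential extension) + 1 (internal expansion) + 1 (introduction) = 16.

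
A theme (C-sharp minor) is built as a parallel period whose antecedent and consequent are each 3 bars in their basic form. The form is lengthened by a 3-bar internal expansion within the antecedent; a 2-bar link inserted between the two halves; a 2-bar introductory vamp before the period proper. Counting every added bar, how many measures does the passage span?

Basic parallel period: 3 + 3 = 6 bars.
6 (basic form) + 3 (internal expansion) + 2 (link) + 2 (introduction) = 13.

13 measures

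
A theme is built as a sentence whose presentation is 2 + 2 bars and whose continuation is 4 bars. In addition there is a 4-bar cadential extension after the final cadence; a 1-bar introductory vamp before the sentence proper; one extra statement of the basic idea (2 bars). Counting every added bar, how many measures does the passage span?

Basic sentence: 2 + 2 + 4 = 8 bars.
8 (basic form) + 4 (cadential extension) + 1 (introduction) + 2 (extra statement) = 15.

15 measures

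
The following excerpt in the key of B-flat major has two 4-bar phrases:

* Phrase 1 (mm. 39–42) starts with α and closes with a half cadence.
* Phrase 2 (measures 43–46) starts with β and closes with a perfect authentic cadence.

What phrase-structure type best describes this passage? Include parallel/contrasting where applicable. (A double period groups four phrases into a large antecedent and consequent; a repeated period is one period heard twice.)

contrasting period

Phrase 1 ends with a half cadence (weaker) and phrase 2 with a perfect authentic cadence (stronger): antecedent + consequent = a period.
The two phrases open with different material (α / β), so the period is contrasting.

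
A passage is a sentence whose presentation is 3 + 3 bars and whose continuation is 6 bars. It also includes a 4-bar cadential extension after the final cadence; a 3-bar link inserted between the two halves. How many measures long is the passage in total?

Basic sentence: 3 + 3 + 6 = 12 bars.
12 (basic form) + 4 (cadential extension) + 3 (link) = 19.

19 measures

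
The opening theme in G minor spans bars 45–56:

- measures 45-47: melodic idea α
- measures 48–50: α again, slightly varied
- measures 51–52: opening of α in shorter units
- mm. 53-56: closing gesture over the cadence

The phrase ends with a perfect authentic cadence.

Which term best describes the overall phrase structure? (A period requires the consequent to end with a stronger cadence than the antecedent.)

Basic idea (bars 45-47) + its repetition (mm. 48–50) form the presentation; fragmentation and cadence (mm. 51-56) form the continuation — the 12-bar whole is a sentence.

sentence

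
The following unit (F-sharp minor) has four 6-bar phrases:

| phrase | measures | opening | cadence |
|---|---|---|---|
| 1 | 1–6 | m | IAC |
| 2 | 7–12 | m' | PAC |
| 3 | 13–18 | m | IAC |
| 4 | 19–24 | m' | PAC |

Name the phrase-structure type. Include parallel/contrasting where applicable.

repeated period

The cadence pattern IAC–PAC–IAC–PAC is weak–strong twice, and phrases 3–4 restate phrases 1–2: a period heard twice, not a double period (which would end weakly at phrase 2).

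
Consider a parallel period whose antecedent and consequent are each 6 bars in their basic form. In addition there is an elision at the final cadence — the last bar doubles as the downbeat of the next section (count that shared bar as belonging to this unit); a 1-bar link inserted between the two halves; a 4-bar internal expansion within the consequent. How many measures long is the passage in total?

Basic parallel period: 6 + 6 = 12 bars.
12 (basic form) + 1 (link) + 4 (internal expansion) = 17.
The elision shares a bar with the next section but does not change this unit's count.

17 measures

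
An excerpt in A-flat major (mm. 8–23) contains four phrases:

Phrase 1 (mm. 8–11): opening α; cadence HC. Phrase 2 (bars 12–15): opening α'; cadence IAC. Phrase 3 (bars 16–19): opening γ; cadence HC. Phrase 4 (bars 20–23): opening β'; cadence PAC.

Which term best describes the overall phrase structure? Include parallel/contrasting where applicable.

Four phrases in two halves: the first half (bars 8–15) ends with an imperfect authentic cadence, the second (mm. 16–23) with a perfect authentic cadence — a large antecedent–consequent pair, i.e. a double period.
Phrase 3 begins with different material from phrase 1, making it contrasting.

contrasting double period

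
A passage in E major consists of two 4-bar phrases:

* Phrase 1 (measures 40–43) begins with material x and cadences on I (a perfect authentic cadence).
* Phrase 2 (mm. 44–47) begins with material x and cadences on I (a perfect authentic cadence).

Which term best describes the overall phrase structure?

repeated phrase

Both phrases have the same opening (x) and the same cadence (perfect authentic cadence): the second is a restatement, not a consequent, so this is a repeated phrase rather than a period.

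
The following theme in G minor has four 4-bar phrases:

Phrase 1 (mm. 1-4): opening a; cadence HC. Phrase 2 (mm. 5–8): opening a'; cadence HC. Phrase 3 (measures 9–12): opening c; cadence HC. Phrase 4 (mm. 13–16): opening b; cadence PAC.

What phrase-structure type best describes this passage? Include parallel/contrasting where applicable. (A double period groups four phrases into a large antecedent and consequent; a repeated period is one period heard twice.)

contrasting double period

Four phrases in two halves: the first half (measures 1-8) ends with a half cadence, the second (mm. 9-16) with a perfect authentic cadence — a large antecedent–consequent pair, i.e. a double period.
Phrase 3 begins with different material from phrase 1, making it contrasting.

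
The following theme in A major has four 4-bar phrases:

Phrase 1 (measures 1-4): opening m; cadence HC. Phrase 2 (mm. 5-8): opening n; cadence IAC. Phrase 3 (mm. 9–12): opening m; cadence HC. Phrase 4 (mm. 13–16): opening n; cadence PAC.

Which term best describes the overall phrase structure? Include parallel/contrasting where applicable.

parallel double period

Four phrases in two halves: the first half (bars 1-8) ends with an imperfect authentic cadence, the second (mm. 9–16) with a perfect authentic cadence — a large antecedent–consequent pair, i.e. a double period.
Phrase 3 begins with the same material as phrase 1, making it parallel.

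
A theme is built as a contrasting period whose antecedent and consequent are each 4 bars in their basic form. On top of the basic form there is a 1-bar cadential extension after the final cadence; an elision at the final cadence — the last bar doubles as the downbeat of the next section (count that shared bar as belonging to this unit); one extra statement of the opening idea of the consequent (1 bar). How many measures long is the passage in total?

Basic contrasting period: 4 + 4 = 8 bars.
8 (basic form) + 1 (cadential extension) + 1 (extra statement) = 10.
The elision shares a bar with the next section but does not change this unit's count.

10 measures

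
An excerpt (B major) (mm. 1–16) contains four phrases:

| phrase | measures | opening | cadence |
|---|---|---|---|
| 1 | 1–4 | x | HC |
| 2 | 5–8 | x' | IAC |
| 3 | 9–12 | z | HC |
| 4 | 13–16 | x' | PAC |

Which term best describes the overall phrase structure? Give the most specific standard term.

Four phrases in two halves: the first half (bars 1-8) ends with an imperfect authentic cadence, the second (bars 9-16) with a perfect authentic cadence — a large antecedent–consequent pair, i.e. a double period.
Phrase 3 begins with different material from phrase 1, making it contrasting.

contrasting double period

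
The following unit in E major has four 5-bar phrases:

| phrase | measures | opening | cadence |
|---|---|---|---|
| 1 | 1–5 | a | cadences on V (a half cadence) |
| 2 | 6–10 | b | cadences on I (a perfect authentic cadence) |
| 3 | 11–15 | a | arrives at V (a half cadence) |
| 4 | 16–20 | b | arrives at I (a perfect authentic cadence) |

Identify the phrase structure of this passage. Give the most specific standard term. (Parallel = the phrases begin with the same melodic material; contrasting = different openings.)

The cadence pattern HC–PAC–HC–PAC is weak–strong twice, and phrases 3–4 restate phrases 1–2: a period heard twice, not a double period (which would end weakly at phrase 2).

repeated period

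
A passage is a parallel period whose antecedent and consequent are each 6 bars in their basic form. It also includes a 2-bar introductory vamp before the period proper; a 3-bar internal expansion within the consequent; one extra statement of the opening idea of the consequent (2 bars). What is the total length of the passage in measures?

19 measures

Basic parallel period: 6 + 6 = 12 bars.
12 (basic form) + 2 (introduction) + 3 (internal expansion) + 2 (extra statement) = 19.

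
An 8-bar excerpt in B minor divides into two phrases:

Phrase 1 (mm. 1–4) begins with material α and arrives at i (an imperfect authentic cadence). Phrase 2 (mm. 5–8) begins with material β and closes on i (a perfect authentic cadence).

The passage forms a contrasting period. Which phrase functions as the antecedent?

The phrase ending with the weaker cadence (imperfect authentic cadence) is the antecedent; the one ending more conclusively (perfect authentic cadence) is the consequent. The antecedent is phrase 1.

phrase 1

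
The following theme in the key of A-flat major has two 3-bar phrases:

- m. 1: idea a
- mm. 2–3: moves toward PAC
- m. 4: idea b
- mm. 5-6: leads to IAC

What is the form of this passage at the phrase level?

The second phrase closes with an imperfect authentic cadence, which is not stronger than the first phrase's perfect authentic cadence; without a weak→strong cadential pair there is no antecedent–consequent relationship, so this is a phrase group rather than a period.

phrase group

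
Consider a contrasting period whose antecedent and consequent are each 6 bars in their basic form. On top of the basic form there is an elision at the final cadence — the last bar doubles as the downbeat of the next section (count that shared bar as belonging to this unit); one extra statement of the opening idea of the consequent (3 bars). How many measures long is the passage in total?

15 measures

Basic contrasting period: 6 + 6 = 12 bars.
12 (basic form) + 3 (extra statement) = 15.
The elision shares a bar with the next section but does not change this unit's count.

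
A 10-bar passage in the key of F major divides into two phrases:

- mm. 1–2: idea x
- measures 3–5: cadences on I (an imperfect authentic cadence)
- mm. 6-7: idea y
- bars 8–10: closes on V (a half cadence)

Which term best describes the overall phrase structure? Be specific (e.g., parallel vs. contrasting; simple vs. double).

The second phrase closes with a half cadence, which is not stronger than the first phrase's imperfect authentic cadence; without a weak→strong cadential pair there is no antecedent–consequent relationship, so this is a phrase group rather than a period.

phrase group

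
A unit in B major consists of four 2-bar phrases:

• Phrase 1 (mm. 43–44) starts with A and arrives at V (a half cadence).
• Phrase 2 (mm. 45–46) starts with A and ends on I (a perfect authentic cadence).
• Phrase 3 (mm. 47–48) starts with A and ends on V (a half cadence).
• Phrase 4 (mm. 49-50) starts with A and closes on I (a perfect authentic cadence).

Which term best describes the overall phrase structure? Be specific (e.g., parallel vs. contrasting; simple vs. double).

repeated period

The cadence pattern HC–PAC–HC–PAC is weak–strong twice, and phrases 3–4 restate phrases 1–2: a period heard twice, not a double period (which would end weakly at phrase 2).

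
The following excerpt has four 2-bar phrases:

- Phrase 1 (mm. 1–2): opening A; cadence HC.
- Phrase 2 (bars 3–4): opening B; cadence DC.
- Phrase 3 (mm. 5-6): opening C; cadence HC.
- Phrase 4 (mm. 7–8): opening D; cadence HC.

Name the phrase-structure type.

Phrase 4 ends with a half cadence, no stronger than phrase 2's deceptive cadence, so the four phrases do not form a double period; nor do phrases 3–4 duplicate 1–2, so it is not a repeated period. With no phrase reaching a conclusive cadence, the passage is a phrase group.

phrase group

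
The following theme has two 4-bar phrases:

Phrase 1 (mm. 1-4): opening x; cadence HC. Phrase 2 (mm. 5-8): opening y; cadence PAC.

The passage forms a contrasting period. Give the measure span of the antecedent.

measures 1–4

The antecedent is the phrase ending with the weaker cadence (half cadence, phrase 1) and the consequent the one ending more conclusively (perfect authentic cadence, phrase 2); the antecedent is mm. 1–4.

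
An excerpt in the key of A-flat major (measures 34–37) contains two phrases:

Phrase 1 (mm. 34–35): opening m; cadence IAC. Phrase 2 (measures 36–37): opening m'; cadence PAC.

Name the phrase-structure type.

parallel period

Phrase 1 ends with an imperfect authentic cadence (weaker) and phrase 2 with a perfect authentic cadence (stronger): antecedent + consequent = a period.
The two phrases open with the same material (m / m'), so the period is parallel.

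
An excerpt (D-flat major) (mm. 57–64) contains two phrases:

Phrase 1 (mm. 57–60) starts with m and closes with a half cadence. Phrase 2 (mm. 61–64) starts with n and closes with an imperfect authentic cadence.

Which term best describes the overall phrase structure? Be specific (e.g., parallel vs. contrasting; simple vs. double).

contrasting period

Phrase 1 ends with a half cadence (weaker) and phrase 2 with an imperfect authentic cadence (stronger): antecedent + consequent = a period.
The two phrases open with different material (m / n), so the period is contrasting.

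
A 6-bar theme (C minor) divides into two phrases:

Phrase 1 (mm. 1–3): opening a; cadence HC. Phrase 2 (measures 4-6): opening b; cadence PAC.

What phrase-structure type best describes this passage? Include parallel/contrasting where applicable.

contrasting period

Phrase 1 ends with a half cadence (weaker) and phrase 2 with a perfect authentic cadence (stronger): antecedent + consequent = a period.
The two phrases open with different material (a / b), so the period is contrasting.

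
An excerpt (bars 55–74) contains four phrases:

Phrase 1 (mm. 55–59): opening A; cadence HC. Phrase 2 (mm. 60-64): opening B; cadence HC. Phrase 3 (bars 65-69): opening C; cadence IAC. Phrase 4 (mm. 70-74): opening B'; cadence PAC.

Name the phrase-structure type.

contrasting double period

Four phrases in two halves: the first half (measures 55–64) ends with a half cadence, the second (mm. 65-74) with a perfect authentic cadence — a large antecedent–consequent pair, i.e. a double period.
Phrase 3 begins with different material from phrase 1, making it contrasting.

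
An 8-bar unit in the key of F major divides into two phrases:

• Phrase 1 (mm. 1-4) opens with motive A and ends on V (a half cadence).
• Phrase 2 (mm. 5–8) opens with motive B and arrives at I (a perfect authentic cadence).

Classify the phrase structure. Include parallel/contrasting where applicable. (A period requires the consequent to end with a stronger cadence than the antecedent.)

contrasting period

Phrase 1 ends with a half cadence (weaker) and phrase 2 with a perfect authentic cadence (stronger): antecedent + consequent = a period.
The two phrases open with different material (A / B), so the period is contrasting.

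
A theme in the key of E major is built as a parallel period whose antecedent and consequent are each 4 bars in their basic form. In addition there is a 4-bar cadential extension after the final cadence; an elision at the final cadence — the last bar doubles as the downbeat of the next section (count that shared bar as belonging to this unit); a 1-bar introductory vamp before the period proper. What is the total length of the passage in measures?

13 measures

Basic parallel period: 4 + 4 = 8 bars.
8 (basic form) + 4 (cadential extension) + 1 (introduction) = 13.
The elision shares a bar with the next section but does not change this unit's count.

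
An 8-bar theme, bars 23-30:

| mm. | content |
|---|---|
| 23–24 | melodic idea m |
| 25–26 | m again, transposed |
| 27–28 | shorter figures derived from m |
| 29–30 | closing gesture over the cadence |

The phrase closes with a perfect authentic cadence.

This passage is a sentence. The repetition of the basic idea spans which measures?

The presentation of a sentence is the basic idea (mm. 23–24) plus its repetition (bars 25–26); the repetition of the basic idea is therefore bars 25-26.

measures 25–26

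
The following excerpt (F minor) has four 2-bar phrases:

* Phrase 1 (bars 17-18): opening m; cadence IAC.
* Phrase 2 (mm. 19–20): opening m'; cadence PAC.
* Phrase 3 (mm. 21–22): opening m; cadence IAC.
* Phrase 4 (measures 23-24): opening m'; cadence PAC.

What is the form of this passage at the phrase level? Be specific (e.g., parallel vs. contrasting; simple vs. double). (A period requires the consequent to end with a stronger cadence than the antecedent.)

The cadence pattern IAC–PAC–IAC–PAC is weak–strong twice, and phrases 3–4 restate phrases 1–2: a period heard twice, not a double period (which would end weakly at phrase 2).

repeated period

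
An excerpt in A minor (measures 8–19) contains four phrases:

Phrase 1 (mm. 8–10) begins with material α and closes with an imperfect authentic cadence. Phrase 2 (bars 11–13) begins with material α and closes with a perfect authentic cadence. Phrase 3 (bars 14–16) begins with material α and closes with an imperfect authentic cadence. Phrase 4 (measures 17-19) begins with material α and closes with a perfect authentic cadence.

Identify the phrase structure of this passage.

The cadence pattern IAC–PAC–IAC–PAC is weak–strong twice, and phrases 3–4 restate phrases 1–2: a period heard twice, not a double period (which would end weakly at phrase 2).

repeated period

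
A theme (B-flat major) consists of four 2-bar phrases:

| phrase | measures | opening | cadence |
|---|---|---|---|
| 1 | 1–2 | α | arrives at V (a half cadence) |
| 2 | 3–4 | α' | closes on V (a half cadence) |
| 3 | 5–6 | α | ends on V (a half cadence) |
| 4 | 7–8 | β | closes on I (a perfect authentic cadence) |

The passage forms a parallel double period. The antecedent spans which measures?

In a double period the four phrases pair into a large antecedent (phrases 1–2, ending half cadence) and a large consequent (phrases 3–4, ending perfect authentic cadence). The antecedent spans bars 1–4.

measures 1–4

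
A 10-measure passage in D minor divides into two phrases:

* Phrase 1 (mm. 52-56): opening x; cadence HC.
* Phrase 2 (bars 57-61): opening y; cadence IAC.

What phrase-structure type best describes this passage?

Phrase 1 ends with a half cadence (weaker) and phrase 2 with an imperfect authentic cadence (stronger): antecedent + consequent = a period.
The two phrases open with different material (x / y), so the period is contrasting.

contrasting period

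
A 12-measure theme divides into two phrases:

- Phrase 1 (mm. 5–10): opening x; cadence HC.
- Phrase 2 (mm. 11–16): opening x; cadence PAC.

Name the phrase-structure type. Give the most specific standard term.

parallel period

Phrase 1 ends with a half cadence (weaker) and phrase 2 with a perfect authentic cadence (stronger): antecedent + consequent = a period.
The two phrases open with the same material (x / x), so the period is parallel.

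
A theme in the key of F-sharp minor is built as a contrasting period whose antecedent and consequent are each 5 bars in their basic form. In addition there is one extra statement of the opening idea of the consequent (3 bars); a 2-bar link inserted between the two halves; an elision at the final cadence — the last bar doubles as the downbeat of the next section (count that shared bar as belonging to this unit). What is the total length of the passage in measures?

Basic contrasting period: 5 + 5 = 10 bars.
10 (basic form) + 3 (extra statement) + 2 (link) = 15.
The elision shares a bar with the next section but does not change this unit's count.

15 measures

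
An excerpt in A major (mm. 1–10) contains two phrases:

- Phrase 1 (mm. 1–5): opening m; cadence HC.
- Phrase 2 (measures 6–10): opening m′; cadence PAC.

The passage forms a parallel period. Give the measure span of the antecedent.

measures 1–5

The antecedent is the phrase ending with the weaker cadence (half cadence, phrase 1) and the consequent the one ending more conclusively (perfect authentic cadence, phrase 2); the antecedent is mm. 1-5.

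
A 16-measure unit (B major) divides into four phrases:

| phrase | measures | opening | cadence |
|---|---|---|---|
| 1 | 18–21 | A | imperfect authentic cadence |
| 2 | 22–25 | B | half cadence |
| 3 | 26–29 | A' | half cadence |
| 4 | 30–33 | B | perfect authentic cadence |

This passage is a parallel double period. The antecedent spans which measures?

measures 18–25

In a double period the four phrases pair into a large antecedent (phrases 1–2, ending half cadence) and a large consequent (phrases 3–4, ending perfect authentic cadence). The antecedent spans measures 18-25.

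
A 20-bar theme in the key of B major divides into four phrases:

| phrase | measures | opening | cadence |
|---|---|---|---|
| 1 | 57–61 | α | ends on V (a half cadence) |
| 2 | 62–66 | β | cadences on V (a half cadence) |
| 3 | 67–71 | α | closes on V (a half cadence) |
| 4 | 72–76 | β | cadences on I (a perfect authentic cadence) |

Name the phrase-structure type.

parallel double period

Four phrases in two halves: the first half (measures 57–66) ends with a half cadence, the second (bars 67–76) with a perfect authentic cadence — a large antecedent–consequent pair, i.e. a double period.
Phrase 3 begins with the same material as phrase 1, making it parallel.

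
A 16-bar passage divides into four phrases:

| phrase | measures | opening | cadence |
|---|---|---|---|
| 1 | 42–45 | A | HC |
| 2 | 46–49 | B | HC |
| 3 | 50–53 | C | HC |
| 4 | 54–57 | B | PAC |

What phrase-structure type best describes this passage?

contrasting double period

Four phrases in two halves: the first half (bars 42-49) ends with a half cadence, the second (mm. 50-57) with a perfect authentic cadence — a large antecedent–consequent pair, i.e. a double period.
Phrase 3 begins with different material from phrase 1, making it contrasting.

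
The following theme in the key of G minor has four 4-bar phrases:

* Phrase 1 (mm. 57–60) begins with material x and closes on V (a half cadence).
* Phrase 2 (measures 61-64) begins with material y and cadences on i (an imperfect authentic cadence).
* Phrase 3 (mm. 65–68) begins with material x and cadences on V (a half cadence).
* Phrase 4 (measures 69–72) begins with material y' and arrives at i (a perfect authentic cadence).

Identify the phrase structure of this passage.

parallel double period

Four phrases in two halves: the first half (bars 57–64) ends with an imperfect authentic cadence, the second (bars 65–72) with a perfect authentic cadence — a large antecedent–consequent pair, i.e. a double period.
Phrase 3 begins with the same material as phrase 1, making it parallel.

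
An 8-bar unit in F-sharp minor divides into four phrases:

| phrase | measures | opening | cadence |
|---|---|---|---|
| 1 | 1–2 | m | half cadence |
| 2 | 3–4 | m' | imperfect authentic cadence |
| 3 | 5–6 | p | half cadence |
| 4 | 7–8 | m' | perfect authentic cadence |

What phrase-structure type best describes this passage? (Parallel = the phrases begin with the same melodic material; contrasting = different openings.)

contrasting double period

Four phrases in two halves: the first half (mm. 1–4) ends with an imperfect authentic cadence, the second (mm. 5-8) with a perfect authentic cadence — a large antecedent–consequent pair, i.e. a double period.
Phrase 3 begins with different material from phrase 1, making it contrasting.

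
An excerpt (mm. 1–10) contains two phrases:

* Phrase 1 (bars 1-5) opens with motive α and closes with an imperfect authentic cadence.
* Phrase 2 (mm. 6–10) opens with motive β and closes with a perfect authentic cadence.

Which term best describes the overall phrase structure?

contrasting period

Phrase 1 ends with an imperfect authentic cadence (weaker) and phrase 2 with a perfect authentic cadence (stronger): antecedent + consequent = a period.
The two phrases open with different material (α / β), so the period is contrasting.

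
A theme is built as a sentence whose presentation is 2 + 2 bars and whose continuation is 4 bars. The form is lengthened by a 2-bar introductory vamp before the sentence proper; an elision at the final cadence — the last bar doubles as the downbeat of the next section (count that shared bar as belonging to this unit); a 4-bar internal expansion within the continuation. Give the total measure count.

14 measures

Basic sentence: 2 + 2 + 4 = 8 bars.
8 (basic form) + 2 (introduction) + 4 (internal expansion) = 14.
The elision shares a bar with the next section but does not change this unit's count.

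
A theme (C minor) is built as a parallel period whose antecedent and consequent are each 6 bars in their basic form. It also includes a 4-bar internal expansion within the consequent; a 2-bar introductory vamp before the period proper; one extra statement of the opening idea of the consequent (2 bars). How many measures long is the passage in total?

Basic parallel period: 6 + 6 = 12 bars.
12 (basic form) + 4 (internal expansion) + 2 (introduction) + 2 (extra statement) = 20.

20 measures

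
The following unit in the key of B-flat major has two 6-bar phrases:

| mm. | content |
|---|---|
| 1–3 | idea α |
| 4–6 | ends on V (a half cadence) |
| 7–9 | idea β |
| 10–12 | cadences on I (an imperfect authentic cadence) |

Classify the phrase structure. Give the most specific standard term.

contrasting period

Phrase 1 ends with a half cadence (weaker) and phrase 2 with an imperfect authentic cadence (stronger): antecedent + consequent = a period.
The two phrases open with different material (α / β), so the period is contrasting.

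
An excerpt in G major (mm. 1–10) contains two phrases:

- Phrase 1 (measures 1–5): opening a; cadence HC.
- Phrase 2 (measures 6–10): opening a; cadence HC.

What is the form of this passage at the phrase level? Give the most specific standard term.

repeated phrase

Both phrases have the same opening (a) and the same cadence (half cadence): the second is a restatement, not a consequent, so this is a repeated phrase rather than a period.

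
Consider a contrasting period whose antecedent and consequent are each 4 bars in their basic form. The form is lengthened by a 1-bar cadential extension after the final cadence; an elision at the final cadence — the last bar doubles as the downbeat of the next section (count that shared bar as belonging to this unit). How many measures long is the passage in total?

Basic contrasting period: 4 + 4 = 8 bars.
8 (basic form) + 1 (cadential extension) = 9.
The elision shares a bar with the next section but does not change this unit's count.

9 measures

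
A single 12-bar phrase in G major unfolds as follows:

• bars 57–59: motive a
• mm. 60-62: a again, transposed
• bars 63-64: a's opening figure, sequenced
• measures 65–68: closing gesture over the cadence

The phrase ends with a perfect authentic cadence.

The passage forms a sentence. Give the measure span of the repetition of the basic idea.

measures 60–62

The presentation of a sentence is the basic idea (bars 57-59) plus its repetition (bars 60–62); the repetition of the basic idea is therefore mm. 60–62.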